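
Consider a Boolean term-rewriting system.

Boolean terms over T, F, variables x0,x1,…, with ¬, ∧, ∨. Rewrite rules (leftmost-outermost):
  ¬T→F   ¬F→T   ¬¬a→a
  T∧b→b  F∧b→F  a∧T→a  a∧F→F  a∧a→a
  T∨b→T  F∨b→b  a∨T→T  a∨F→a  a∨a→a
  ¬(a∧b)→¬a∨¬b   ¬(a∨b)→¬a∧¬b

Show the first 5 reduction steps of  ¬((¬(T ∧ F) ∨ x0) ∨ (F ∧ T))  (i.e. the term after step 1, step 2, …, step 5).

Answer: after 5 steps: F ∧ ¬(F ∧ T)

Derivation:
  start: ¬((¬(T ∧ F) ∨ x0) ∨ (F ∧ T))
  →1  ¬(¬(T ∧ F) ∨ x0) ∧ ¬(F ∧ T)
  →2  (¬¬(T ∧ F) ∧ ¬x0) ∧ ¬(F ∧ T)
  →3  ((T ∧ F) ∧ ¬x0) ∧ ¬(F ∧ T)
  →4  (F ∧ ¬x0) ∧ ¬(F ∧ T)
  →5  F ∧ ¬(F ∧ T)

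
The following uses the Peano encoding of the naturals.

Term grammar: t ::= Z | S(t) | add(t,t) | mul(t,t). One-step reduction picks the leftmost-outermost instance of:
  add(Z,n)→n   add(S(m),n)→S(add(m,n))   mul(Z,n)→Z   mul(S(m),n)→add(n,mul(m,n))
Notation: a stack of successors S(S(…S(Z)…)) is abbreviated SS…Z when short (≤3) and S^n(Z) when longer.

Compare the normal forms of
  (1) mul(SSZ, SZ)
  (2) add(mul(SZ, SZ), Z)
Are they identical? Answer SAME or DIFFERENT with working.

Answer: DIFFERENT — A ⇓ SSZ, B ⇓ SZ

Working:
Term A:
  start: mul(SSZ, SZ)
  →1  add(SZ, mul(SZ, SZ))
  →2  S(add(Z, mul(SZ, SZ)))
  →3  S(mul(SZ, SZ))
  →4  S(add(SZ, mul(Z, SZ)))
  →5  S(S(add(Z, mul(Z, SZ))))
  →6  S(S(mul(Z, SZ)))
  →7  SSZ

Term B:
  start: add(mul(SZ, SZ), Z)
  →1  add(add(SZ, mul(Z, SZ)), Z)
  →2  add(S(add(Z, mul(Z, SZ))), Z)
  →3  S(add(add(Z, mul(Z, SZ)), Z))
  →4  S(add(mul(Z, SZ), Z))
  →5  S(add(Z, Z))
  →6  SZ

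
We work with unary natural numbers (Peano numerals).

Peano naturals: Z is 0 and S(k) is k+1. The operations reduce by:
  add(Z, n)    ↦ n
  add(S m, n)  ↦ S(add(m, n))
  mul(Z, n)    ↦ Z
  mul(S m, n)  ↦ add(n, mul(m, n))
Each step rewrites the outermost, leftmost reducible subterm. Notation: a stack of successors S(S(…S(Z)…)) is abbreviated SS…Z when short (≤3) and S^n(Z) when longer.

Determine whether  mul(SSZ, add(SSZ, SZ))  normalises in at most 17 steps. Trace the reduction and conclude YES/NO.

Answer: YES — reaches normal form S^6(Z) in 17 ≤ 17 steps

Reduction:
  start: mul(SSZ, add(SSZ, SZ))
  [1] add(add(SSZ, SZ), mul(SZ, add(SSZ, SZ)))
  [2] add(S(add(SZ, SZ)), mul(SZ, add(SSZ, SZ)))
  [3] S(add(add(SZ, SZ), mul(SZ, add(SSZ, SZ))))
  [4] S(add(S(add(Z, SZ)), mul(SZ, add(SSZ, SZ))))
  [5] S(S(add(add(Z, SZ), mul(SZ, add(SSZ, SZ)))))
  [6] S(S(add(SZ, mul(SZ, add(SSZ, SZ)))))
  [7] S(S(S(add(Z, mul(SZ, add(SSZ, SZ))))))
  [8] S(S(S(mul(SZ, add(SSZ, SZ)))))
  [9] S(S(S(add(add(SSZ, SZ), mul(Z, add(SSZ, SZ))))))
  [10] S(S(S(add(S(add(SZ, SZ)), mul(Z, add(SSZ, SZ))))))
  [11] S(S(S(S(add(add(SZ, SZ), mul(Z, add(SSZ, SZ)))))))
  [12] S(S(S(S(add(S(add(Z, SZ)), mul(Z, add(SSZ, SZ)))))))
  [13] S(S(S(S(S(add(add(Z, SZ), mul(Z, add(SSZ, SZ))))))))
  [14] S(S(S(S(S(add(SZ, mul(Z, add(SSZ, SZ))))))))
  [15] S(S(S(S(S(S(add(Z, mul(Z, add(SSZ, SZ)))))))))
  [16] S(S(S(S(S(S(mul(Z, add(SSZ, SZ))))))))
  [17] S^6(Z)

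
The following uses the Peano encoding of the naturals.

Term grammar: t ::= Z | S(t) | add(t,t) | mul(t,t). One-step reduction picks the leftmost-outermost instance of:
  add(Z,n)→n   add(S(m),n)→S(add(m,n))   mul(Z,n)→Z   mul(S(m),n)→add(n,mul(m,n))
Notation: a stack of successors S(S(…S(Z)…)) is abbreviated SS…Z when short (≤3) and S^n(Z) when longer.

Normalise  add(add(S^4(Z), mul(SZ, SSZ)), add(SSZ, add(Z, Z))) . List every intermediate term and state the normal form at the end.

  start: add(add(S^4(Z), mul(SZ, SSZ)), add(SSZ, add(Z, Z)))
  step 1: add(S(add(SSSZ, mul(SZ, SSZ))), add(SSZ, add(Z, Z)))
  step 2: S(add(add(SSSZ, mul(SZ, SSZ)), add(SSZ, add(Z, Z))))
  step 3: S(add(S(add(SSZ, mul(SZ, SSZ))), add(SSZ, add(Z, Z))))
  step 4: S(S(add(add(SSZ, mul(SZ, SSZ)), add(SSZ, add(Z, Z)))))
  step 5: S(S(add(S(add(SZ, mul(SZ, SSZ))), add(SSZ, add(Z, Z)))))
  step 6: S(S(S(add(add(SZ, mul(SZ, SSZ)), add(SSZ, add(Z, Z))))))
  step 7: S(S(S(add(S(add(Z, mul(SZ, SSZ))), add(SSZ, add(Z, Z))))))
  step 8: S(S(S(S(add(add(Z, mul(SZ, SSZ)), add(SSZ, add(Z, Z)))))))
  step 9: S(S(S(S(add(mul(SZ, SSZ), add(SSZ, add(Z, Z)))))))
  step 10: S(S(S(S(add(add(SSZ, mul(Z, SSZ)), add(SSZ, add(Z, Z)))))))
  step 11: S(S(S(S(add(S(add(SZ, mul(Z, SSZ))), add(SSZ, add(Z, Z)))))))
  step 12: S(S(S(S(S(add(add(SZ, mul(Z, SSZ)), add(SSZ, add(Z, Z))))))))
  step 13: S(S(S(S(S(add(S(add(Z, mul(Z, SSZ))), add(SSZ, add(Z, Z))))))))
  step 14: S(S(S(S(S(S(add(add(Z, mul(Z, SSZ)), add(SSZ, add(Z, Z)))))))))
  step 15: S(S(S(S(S(S(add(mul(Z, SSZ), add(SSZ, add(Z, Z)))))))))
  step 16: S(S(S(S(S(S(add(Z, add(SSZ, add(Z, Z)))))))))
  step 17: S(S(S(S(S(S(add(SSZ, add(Z, Z))))))))
  step 18: S(S(S(S(S(S(S(add(SZ, add(Z, Z)))))))))
  step 19: S(S(S(S(S(S(S(S(add(Z, add(Z, Z))))))))))
  step 20: S(S(S(S(S(S(S(S(add(Z, Z)))))))))
  step 21: S^8(Z)

Answer: normal form = S^8(Z)  (in 21 steps)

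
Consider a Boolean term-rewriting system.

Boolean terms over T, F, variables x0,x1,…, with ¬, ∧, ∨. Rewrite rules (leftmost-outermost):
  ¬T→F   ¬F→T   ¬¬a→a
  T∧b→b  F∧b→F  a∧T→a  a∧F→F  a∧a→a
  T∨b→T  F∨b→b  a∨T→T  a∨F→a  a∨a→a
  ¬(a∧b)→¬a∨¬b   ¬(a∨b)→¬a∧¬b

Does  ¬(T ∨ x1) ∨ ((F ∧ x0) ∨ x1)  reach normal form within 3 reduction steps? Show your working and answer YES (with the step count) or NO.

Answer: NO — after 3 steps the term is F ∨ ((F ∧ x0) ∨ x1), not yet normal

Reduction:
  start: ¬(T ∨ x1) ∨ ((F ∧ x0) ∨ x1)
  step 1: (¬T ∧ ¬x1) ∨ ((F ∧ x0) ∨ x1)
  step 2: (F ∧ ¬x1) ∨ ((F ∧ x0) ∨ x1)
  step 3: F ∨ ((F ∧ x0) ∨ x1)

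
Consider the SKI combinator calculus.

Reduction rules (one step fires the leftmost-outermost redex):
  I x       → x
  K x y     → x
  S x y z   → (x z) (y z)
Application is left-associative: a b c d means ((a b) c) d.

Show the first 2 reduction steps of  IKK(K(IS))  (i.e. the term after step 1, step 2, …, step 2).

Answer: after 2 steps: K

Derivation:
  start: IKK(K(IS))
  →1  KK(K(IS))
  →2  K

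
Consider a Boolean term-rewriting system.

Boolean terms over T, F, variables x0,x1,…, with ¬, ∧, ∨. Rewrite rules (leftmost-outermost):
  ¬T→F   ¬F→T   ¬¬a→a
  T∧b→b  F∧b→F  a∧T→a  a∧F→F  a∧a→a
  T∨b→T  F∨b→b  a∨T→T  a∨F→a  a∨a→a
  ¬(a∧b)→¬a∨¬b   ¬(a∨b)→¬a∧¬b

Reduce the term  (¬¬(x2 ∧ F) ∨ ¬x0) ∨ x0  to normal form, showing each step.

Answer: normal form = ¬x0 ∨ x0  (in 3 steps)

Derivation:
  start: (¬¬(x2 ∧ F) ∨ ¬x0) ∨ x0
  [1] ((x2 ∧ F) ∨ ¬x0) ∨ x0
  [2] (F ∨ ¬x0) ∨ x0
  [3] ¬x0 ∨ x0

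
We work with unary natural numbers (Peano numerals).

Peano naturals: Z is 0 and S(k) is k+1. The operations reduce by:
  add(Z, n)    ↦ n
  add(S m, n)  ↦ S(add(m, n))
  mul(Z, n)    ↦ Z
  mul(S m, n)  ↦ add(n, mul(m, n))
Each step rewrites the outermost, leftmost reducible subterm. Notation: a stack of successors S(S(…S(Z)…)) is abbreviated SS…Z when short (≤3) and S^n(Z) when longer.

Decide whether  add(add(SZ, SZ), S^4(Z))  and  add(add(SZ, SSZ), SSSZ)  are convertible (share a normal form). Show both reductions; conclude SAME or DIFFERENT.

Term A:
  start: add(add(SZ, SZ), S^4(Z))
  step 1: add(S(add(Z, SZ)), S^4(Z))
  step 2: S(add(add(Z, SZ), S^4(Z)))
  step 3: S(add(SZ, S^4(Z)))
  step 4: S(S(add(Z, S^4(Z))))
  step 5: S^6(Z)

Term B:
  start: add(add(SZ, SSZ), SSSZ)
  step 1: add(S(add(Z, SSZ)), SSSZ)
  step 2: S(add(add(Z, SSZ), SSSZ))
  step 3: S(add(SSZ, SSSZ))
  step 4: S(S(add(SZ, SSSZ)))
  step 5: S(S(S(add(Z, SSSZ))))
  step 6: S^6(Z)

Answer: SAME — A ⇓ S^6(Z), B ⇓ S^6(Z)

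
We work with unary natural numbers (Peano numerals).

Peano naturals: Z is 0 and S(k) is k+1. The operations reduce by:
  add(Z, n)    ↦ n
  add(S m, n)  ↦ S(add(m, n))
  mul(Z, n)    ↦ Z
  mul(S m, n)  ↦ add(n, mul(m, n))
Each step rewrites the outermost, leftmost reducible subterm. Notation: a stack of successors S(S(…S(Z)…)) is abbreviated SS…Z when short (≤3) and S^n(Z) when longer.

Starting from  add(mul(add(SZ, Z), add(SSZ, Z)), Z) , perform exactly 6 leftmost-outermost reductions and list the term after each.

Answer: after 6 steps: S(add(add(S(add(Z, Z)), mul(add(Z, Z), add(SSZ, Z))), Z))

Derivation:
  start: add(mul(add(SZ, Z), add(SSZ, Z)), Z)
  step 1: add(mul(S(add(Z, Z)), add(SSZ, Z)), Z)
  step 2: add(add(add(SSZ, Z), mul(add(Z, Z), add(SSZ, Z))), Z)
  step 3: add(add(S(add(SZ, Z)), mul(add(Z, Z), add(SSZ, Z))), Z)
  step 4: add(S(add(add(SZ, Z), mul(add(Z, Z), add(SSZ, Z)))), Z)
  step 5: S(add(add(add(SZ, Z), mul(add(Z, Z), add(SSZ, Z))), Z))
  step 6: S(add(add(S(add(Z, Z)), mul(add(Z, Z), add(SSZ, Z))), Z))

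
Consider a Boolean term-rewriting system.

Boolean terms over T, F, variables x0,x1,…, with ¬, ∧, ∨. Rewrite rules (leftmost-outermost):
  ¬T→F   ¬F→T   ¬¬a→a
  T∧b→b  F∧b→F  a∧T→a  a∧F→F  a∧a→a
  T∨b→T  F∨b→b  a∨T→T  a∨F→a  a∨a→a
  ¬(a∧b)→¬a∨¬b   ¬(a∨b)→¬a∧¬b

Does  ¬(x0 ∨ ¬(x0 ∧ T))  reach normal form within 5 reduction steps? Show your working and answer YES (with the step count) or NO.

Answer: YES — reaches normal form ¬x0 ∧ x0 in 3 ≤ 5 steps

Reduction:
  start: ¬(x0 ∨ ¬(x0 ∧ T))
  step 1: ¬x0 ∧ ¬¬(x0 ∧ T)
  step 2: ¬x0 ∧ (x0 ∧ T)
  step 3: ¬x0 ∧ x0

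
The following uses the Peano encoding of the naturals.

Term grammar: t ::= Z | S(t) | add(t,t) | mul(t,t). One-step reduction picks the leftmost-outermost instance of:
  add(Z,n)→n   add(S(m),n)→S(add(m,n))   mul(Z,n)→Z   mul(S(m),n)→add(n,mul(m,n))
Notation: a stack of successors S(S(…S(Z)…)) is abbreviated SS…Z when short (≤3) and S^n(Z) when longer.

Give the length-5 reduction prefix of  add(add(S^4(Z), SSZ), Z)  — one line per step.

Answer: after 5 steps: S(S(add(S(add(SZ, SSZ)), Z)))

Working:
  start: add(add(S^4(Z), SSZ), Z)
  →1  add(S(add(SSSZ, SSZ)), Z)
  →2  S(add(add(SSSZ, SSZ), Z))
  →3  S(add(S(add(SSZ, SSZ)), Z))
  →4  S(S(add(add(SSZ, SSZ), Z)))
  →5  S(S(add(S(add(SZ, SSZ)), Z)))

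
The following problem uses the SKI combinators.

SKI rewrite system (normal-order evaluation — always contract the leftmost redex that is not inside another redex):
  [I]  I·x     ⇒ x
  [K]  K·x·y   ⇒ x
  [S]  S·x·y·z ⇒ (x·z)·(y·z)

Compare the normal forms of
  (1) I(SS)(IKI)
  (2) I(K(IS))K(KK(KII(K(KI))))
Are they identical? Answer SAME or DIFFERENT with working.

Term A:
  start: I(SS)(IKI)
  →1  SS(IKI)
  →2  SS(KI)

Term B:
  start: I(K(IS))K(KK(KII(K(KI))))
  →1  K(IS)K(KK(KII(K(KI))))
  →2  IS(KK(KII(K(KI))))
  →3  S(KK(KII(K(KI))))
  →4  SK

Answer: DIFFERENT — A ⇓ SS(KI), B ⇓ SK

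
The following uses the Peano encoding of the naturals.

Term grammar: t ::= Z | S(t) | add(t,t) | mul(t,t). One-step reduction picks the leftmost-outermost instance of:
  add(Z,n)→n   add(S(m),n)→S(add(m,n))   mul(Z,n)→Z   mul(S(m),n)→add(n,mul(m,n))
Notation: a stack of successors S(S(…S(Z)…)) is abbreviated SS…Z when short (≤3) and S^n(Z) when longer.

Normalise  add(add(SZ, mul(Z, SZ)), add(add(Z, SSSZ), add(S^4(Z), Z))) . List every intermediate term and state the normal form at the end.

Answer: normal form = S^8(Z)  (in 15 steps)

Working:
  start: add(add(SZ, mul(Z, SZ)), add(add(Z, SSSZ), add(S^4(Z), Z)))
  step 1: add(S(add(Z, mul(Z, SZ))), add(add(Z, SSSZ), add(S^4(Z), Z)))
  step 2: S(add(add(Z, mul(Z, SZ)), add(add(Z, SSSZ), add(S^4(Z), Z))))
  step 3: S(add(mul(Z, SZ), add(add(Z, SSSZ), add(S^4(Z), Z))))
  step 4: S(add(Z, add(add(Z, SSSZ), add(S^4(Z), Z))))
  step 5: S(add(add(Z, SSSZ), add(S^4(Z), Z)))
  step 6: S(add(SSSZ, add(S^4(Z), Z)))
  step 7: S(S(add(SSZ, add(S^4(Z), Z))))
  step 8: S(S(S(add(SZ, add(S^4(Z), Z)))))
  step 9: S(S(S(S(add(Z, add(S^4(Z), Z))))))
  step 10: S(S(S(S(add(S^4(Z), Z)))))
  step 11: S(S(S(S(S(add(SSSZ, Z))))))
  step 12: S(S(S(S(S(S(add(SSZ, Z)))))))
  step 13: S(S(S(S(S(S(S(add(SZ, Z))))))))
  step 14: S(S(S(S(S(S(S(S(add(Z, Z)))))))))
  step 15: S^8(Z)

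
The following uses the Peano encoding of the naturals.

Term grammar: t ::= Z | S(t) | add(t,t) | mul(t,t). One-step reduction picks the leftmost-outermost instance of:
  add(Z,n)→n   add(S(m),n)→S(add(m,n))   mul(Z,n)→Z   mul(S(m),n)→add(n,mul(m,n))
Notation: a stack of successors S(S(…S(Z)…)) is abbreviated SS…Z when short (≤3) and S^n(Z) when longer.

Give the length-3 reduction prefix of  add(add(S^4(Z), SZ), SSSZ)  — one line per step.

  start: add(add(S^4(Z), SZ), SSSZ)
  →1  add(S(add(SSSZ, SZ)), SSSZ)
  →2  S(add(add(SSSZ, SZ), SSSZ))
  →3  S(add(S(add(SSZ, SZ)), SSSZ))

Answer: after 3 steps: S(add(S(add(SSZ, SZ)), SSSZ))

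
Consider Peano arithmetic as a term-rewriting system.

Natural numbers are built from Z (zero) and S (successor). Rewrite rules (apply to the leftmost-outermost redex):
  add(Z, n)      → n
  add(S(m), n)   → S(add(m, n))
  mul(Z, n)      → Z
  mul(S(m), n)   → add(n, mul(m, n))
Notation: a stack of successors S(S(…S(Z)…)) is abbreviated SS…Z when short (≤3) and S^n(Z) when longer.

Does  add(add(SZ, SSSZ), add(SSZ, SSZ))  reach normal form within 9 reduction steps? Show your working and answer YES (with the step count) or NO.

  start: add(add(SZ, SSSZ), add(SSZ, SSZ))
  step 1: add(S(add(Z, SSSZ)), add(SSZ, SSZ))
  step 2: S(add(add(Z, SSSZ), add(SSZ, SSZ)))
  step 3: S(add(SSSZ, add(SSZ, SSZ)))
  step 4: S(S(add(SSZ, add(SSZ, SSZ))))
  step 5: S(S(S(add(SZ, add(SSZ, SSZ)))))
  step 6: S(S(S(S(add(Z, add(SSZ, SSZ))))))
  step 7: S(S(S(S(add(SSZ, SSZ)))))
  step 8: S(S(S(S(S(add(SZ, SSZ))))))
  step 9: S(S(S(S(S(S(add(Z, SSZ)))))))

Answer: NO — after 9 steps the term is S(S(S(S(S(S(add(Z, SSZ))))))), not yet normal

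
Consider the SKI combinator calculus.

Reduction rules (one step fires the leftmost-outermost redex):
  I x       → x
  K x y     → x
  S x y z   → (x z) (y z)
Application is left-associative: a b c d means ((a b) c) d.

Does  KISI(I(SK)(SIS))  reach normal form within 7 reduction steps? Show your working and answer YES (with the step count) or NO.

Answer: YES — reaches normal form SK(SIS) in 4 ≤ 7 steps

Derivation:
  start: KISI(I(SK)(SIS))
  →1  II(I(SK)(SIS))
  →2  I(I(SK)(SIS))
  →3  I(SK)(SIS)
  →4  SK(SIS)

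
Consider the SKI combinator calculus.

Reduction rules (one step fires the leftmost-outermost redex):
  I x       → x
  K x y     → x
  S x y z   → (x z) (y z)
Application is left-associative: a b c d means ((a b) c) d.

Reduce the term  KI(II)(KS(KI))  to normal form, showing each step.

  start: KI(II)(KS(KI))
  step 1: I(KS(KI))
  step 2: KS(KI)
  step 3: S

Answer: normal form = S  (in 3 steps)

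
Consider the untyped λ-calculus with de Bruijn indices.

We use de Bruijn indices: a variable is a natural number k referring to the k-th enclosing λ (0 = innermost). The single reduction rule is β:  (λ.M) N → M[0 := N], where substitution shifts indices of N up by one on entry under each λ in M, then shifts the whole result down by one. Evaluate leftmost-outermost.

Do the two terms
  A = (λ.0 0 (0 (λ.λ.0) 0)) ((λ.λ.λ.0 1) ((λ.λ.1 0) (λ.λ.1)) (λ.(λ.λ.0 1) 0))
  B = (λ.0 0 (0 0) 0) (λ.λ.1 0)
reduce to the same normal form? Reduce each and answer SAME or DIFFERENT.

Term A:
  start: (λ.0 0 (0 (λ.λ.0) 0)) ((λ.λ.λ.0 1) ((λ.λ.1 0) (λ.λ.1)) (λ.(λ.λ.0 1) 0))
  [1] (λ.λ.λ.0 1) ((λ.λ.1 0) (λ.λ.1)) (λ.(λ.λ.0 1) 0) ((λ.λ.λ.0 1) ((λ.λ.1 0) (λ.λ.1)) (λ.(λ.λ.0 1) 0)) ((λ.λ.λ.0 1) ((λ.λ.1 0) (λ.λ.1)) (λ.(λ.λ.0 1) 0) (λ.λ.0) ((λ.λ.λ.0 1) ((λ.λ.1 0) (λ.λ.1)) (λ.(λ.λ.0 1) 0)))
  [2] (λ.λ.0 1) (λ.(λ.λ.0 1) 0) ((λ.λ.λ.0 1) ((λ.λ.1 0) (λ.λ.1)) (λ.(λ.λ.0 1) 0)) ((λ.λ.λ.0 1) ((λ.λ.1 0) (λ.λ.1)) (λ.(λ.λ.0 1) 0) (λ.λ.0) ((λ.λ.λ.0 1) ((λ.λ.1 0) (λ.λ.1)) (λ.(λ.λ.0 1) 0)))
  [3] (λ.0 (λ.(λ.λ.0 1) 0)) ((λ.λ.λ.0 1) ((λ.λ.1 0) (λ.λ.1)) (λ.(λ.λ.0 1) 0)) ((λ.λ.λ.0 1) ((λ.λ.1 0) (λ.λ.1)) (λ.(λ.λ.0 1) 0) (λ.λ.0) ((λ.λ.λ.0 1) ((λ.λ.1 0) (λ.λ.1)) (λ.(λ.λ.0 1) 0)))
  [4] (λ.λ.λ.0 1) ((λ.λ.1 0) (λ.λ.1)) (λ.(λ.λ.0 1) 0) (λ.(λ.λ.0 1) 0) ((λ.λ.λ.0 1) ((λ.λ.1 0) (λ.λ.1)) (λ.(λ.λ.0 1) 0) (λ.λ.0) ((λ.λ.λ.0 1) ((λ.λ.1 0) (λ.λ.1)) (λ.(λ.λ.0 1) 0)))
  [5] (λ.λ.0 1) (λ.(λ.λ.0 1) 0) (λ.(λ.λ.0 1) 0) ((λ.λ.λ.0 1) ((λ.λ.1 0) (λ.λ.1)) (λ.(λ.λ.0 1) 0) (λ.λ.0) ((λ.λ.λ.0 1) ((λ.λ.1 0) (λ.λ.1)) (λ.(λ.λ.0 1) 0)))
  [6] (λ.0 (λ.(λ.λ.0 1) 0)) (λ.(λ.λ.0 1) 0) ((λ.λ.λ.0 1) ((λ.λ.1 0) (λ.λ.1)) (λ.(λ.λ.0 1) 0) (λ.λ.0) ((λ.λ.λ.0 1) ((λ.λ.1 0) (λ.λ.1)) (λ.(λ.λ.0 1) 0)))
  [7] (λ.(λ.λ.0 1) 0) (λ.(λ.λ.0 1) 0) ((λ.λ.λ.0 1) ((λ.λ.1 0) (λ.λ.1)) (λ.(λ.λ.0 1) 0) (λ.λ.0) ((λ.λ.λ.0 1) ((λ.λ.1 0) (λ.λ.1)) (λ.(λ.λ.0 1) 0)))
  [8] (λ.λ.0 1) (λ.(λ.λ.0 1) 0) ((λ.λ.λ.0 1) ((λ.λ.1 0) (λ.λ.1)) (λ.(λ.λ.0 1) 0) (λ.λ.0) ((λ.λ.λ.0 1) ((λ.λ.1 0) (λ.λ.1)) (λ.(λ.λ.0 1) 0)))
  [9] (λ.0 (λ.(λ.λ.0 1) 0)) ((λ.λ.λ.0 1) ((λ.λ.1 0) (λ.λ.1)) (λ.(λ.λ.0 1) 0) (λ.λ.0) ((λ.λ.λ.0 1) ((λ.λ.1 0) (λ.λ.1)) (λ.(λ.λ.0 1) 0)))
  [10] (λ.λ.λ.0 1) ((λ.λ.1 0) (λ.λ.1)) (λ.(λ.λ.0 1) 0) (λ.λ.0) ((λ.λ.λ.0 1) ((λ.λ.1 0) (λ.λ.1)) (λ.(λ.λ.0 1) 0)) (λ.(λ.λ.0 1) 0)
  [11] (λ.λ.0 1) (λ.(λ.λ.0 1) 0) (λ.λ.0) ((λ.λ.λ.0 1) ((λ.λ.1 0) (λ.λ.1)) (λ.(λ.λ.0 1) 0)) (λ.(λ.λ.0 1) 0)
  [12] (λ.0 (λ.(λ.λ.0 1) 0)) (λ.λ.0) ((λ.λ.λ.0 1) ((λ.λ.1 0) (λ.λ.1)) (λ.(λ.λ.0 1) 0)) (λ.(λ.λ.0 1) 0)
  [13] (λ.λ.0) (λ.(λ.λ.0 1) 0) ((λ.λ.λ.0 1) ((λ.λ.1 0) (λ.λ.1)) (λ.(λ.λ.0 1) 0)) (λ.(λ.λ.0 1) 0)
  [14] (λ.0) ((λ.λ.λ.0 1) ((λ.λ.1 0) (λ.λ.1)) (λ.(λ.λ.0 1) 0)) (λ.(λ.λ.0 1) 0)
  [15] (λ.λ.λ.0 1) ((λ.λ.1 0) (λ.λ.1)) (λ.(λ.λ.0 1) 0) (λ.(λ.λ.0 1) 0)
  [16] (λ.λ.0 1) (λ.(λ.λ.0 1) 0) (λ.(λ.λ.0 1) 0)
  [17] (λ.0 (λ.(λ.λ.0 1) 0)) (λ.(λ.λ.0 1) 0)
  [18] (λ.(λ.λ.0 1) 0) (λ.(λ.λ.0 1) 0)
  [19] (λ.λ.0 1) (λ.(λ.λ.0 1) 0)
  [20] λ.0 (λ.(λ.λ.0 1) 0)
  [21] λ.0 (λ.λ.0 1)

Term B:
  start: (λ.0 0 (0 0) 0) (λ.λ.1 0)
  [1] (λ.λ.1 0) (λ.λ.1 0) ((λ.λ.1 0) (λ.λ.1 0)) (λ.λ.1 0)
  [2] (λ.(λ.λ.1 0) 0) ((λ.λ.1 0) (λ.λ.1 0)) (λ.λ.1 0)
  [3] (λ.λ.1 0) ((λ.λ.1 0) (λ.λ.1 0)) (λ.λ.1 0)
  [4] (λ.(λ.λ.1 0) (λ.λ.1 0) 0) (λ.λ.1 0)
  [5] (λ.λ.1 0) (λ.λ.1 0) (λ.λ.1 0)
  [6] (λ.(λ.λ.1 0) 0) (λ.λ.1 0)
  [7] (λ.λ.1 0) (λ.λ.1 0)
  [8] λ.(λ.λ.1 0) 0
  [9] λ.λ.1 0

Answer: DIFFERENT — A ⇓ λ.0 (λ.λ.0 1), B ⇓ λ.λ.1 0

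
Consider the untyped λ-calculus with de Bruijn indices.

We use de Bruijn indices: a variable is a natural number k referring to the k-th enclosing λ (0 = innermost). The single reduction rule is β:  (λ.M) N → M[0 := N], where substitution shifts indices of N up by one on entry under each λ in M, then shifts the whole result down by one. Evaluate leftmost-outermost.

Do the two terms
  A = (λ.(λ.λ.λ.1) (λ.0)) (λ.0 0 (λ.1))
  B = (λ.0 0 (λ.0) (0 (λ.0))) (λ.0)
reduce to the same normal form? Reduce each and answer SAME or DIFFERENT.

Answer: DIFFERENT — A ⇓ λ.λ.1, B ⇓ λ.0

Reduction:
Term A:
  start: (λ.(λ.λ.λ.1) (λ.0)) (λ.0 0 (λ.1))
  step 1: (λ.λ.λ.1) (λ.0)
  step 2: λ.λ.1

Term B:
  start: (λ.0 0 (λ.0) (0 (λ.0))) (λ.0)
  step 1: (λ.0) (λ.0) (λ.0) ((λ.0) (λ.0))
  step 2: (λ.0) (λ.0) ((λ.0) (λ.0))
  step 3: (λ.0) ((λ.0) (λ.0))
  step 4: (λ.0) (λ.0)
  step 5: λ.0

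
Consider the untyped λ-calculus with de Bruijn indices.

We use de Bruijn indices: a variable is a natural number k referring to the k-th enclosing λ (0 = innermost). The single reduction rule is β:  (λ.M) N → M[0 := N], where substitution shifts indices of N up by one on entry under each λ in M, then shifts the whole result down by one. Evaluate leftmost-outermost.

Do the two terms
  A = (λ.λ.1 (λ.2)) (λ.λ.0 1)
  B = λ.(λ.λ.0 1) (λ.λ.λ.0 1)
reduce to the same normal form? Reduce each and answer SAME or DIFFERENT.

Answer: SAME — A ⇓ λ.λ.0 (λ.λ.λ.0 1), B ⇓ λ.λ.0 (λ.λ.λ.0 1)

Working:
Term A:
  start: (λ.λ.1 (λ.2)) (λ.λ.0 1)
  →1  λ.(λ.λ.0 1) (λ.λ.λ.0 1)
  →2  λ.λ.0 (λ.λ.λ.0 1)

Term B:
  start: λ.(λ.λ.0 1) (λ.λ.λ.0 1)
  →1  λ.λ.0 (λ.λ.λ.0 1)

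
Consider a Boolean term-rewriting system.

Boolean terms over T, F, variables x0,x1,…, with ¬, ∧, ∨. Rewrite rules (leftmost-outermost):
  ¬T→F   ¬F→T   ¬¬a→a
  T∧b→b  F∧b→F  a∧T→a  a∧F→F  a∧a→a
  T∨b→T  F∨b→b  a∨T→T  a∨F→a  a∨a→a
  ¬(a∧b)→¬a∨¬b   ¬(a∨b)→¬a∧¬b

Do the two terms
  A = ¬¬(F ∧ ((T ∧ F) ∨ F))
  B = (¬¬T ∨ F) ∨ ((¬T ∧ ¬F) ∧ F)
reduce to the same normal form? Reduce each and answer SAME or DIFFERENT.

Answer: DIFFERENT — A ⇓ F, B ⇓ T

Working:
Term A:
  start: ¬¬(F ∧ ((T ∧ F) ∨ F))
  [1] F ∧ ((T ∧ F) ∨ F)
  [2] F

Term B:
  start: (¬¬T ∨ F) ∨ ((¬T ∧ ¬F) ∧ F)
  [1] ¬¬T ∨ ((¬T ∧ ¬F) ∧ F)
  [2] T ∨ ((¬T ∧ ¬F) ∧ F)
  [3] T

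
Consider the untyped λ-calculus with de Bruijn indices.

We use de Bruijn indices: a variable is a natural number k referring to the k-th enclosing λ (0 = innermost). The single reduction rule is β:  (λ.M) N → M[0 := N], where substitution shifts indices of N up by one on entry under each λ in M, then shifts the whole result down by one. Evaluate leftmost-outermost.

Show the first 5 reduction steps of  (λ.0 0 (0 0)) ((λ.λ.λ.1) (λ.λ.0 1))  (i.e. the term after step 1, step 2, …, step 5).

  start: (λ.0 0 (0 0)) ((λ.λ.λ.1) (λ.λ.0 1))
  →1  (λ.λ.λ.1) (λ.λ.0 1) ((λ.λ.λ.1) (λ.λ.0 1)) ((λ.λ.λ.1) (λ.λ.0 1) ((λ.λ.λ.1) (λ.λ.0 1)))
  →2  (λ.λ.1) ((λ.λ.λ.1) (λ.λ.0 1)) ((λ.λ.λ.1) (λ.λ.0 1) ((λ.λ.λ.1) (λ.λ.0 1)))
  →3  (λ.(λ.λ.λ.1) (λ.λ.0 1)) ((λ.λ.λ.1) (λ.λ.0 1) ((λ.λ.λ.1) (λ.λ.0 1)))
  →4  (λ.λ.λ.1) (λ.λ.0 1)
  →5  λ.λ.1

Answer: after 5 steps: λ.λ.1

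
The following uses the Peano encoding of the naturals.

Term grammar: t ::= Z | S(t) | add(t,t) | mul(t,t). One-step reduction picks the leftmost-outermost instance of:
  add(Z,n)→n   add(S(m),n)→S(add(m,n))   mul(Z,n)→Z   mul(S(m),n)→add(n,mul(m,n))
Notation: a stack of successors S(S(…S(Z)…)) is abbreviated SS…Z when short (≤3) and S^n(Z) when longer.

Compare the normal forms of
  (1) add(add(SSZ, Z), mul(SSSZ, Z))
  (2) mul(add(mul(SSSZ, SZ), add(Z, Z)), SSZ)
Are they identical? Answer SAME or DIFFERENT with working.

Term A:
  start: add(add(SSZ, Z), mul(SSSZ, Z))
  step 1: add(S(add(SZ, Z)), mul(SSSZ, Z))
  step 2: S(add(add(SZ, Z), mul(SSSZ, Z)))
  step 3: S(add(S(add(Z, Z)), mul(SSSZ, Z)))
  step 4: S(S(add(add(Z, Z), mul(SSSZ, Z))))
  step 5: S(S(add(Z, mul(SSSZ, Z))))
  step 6: S(S(mul(SSSZ, Z)))
  step 7: S(S(add(Z, mul(SSZ, Z))))
  step 8: S(S(mul(SSZ, Z)))
  step 9: S(S(add(Z, mul(SZ, Z))))
  step 10: S(S(mul(SZ, Z)))
  step 11: S(S(add(Z, mul(Z, Z))))
  step 12: S(S(mul(Z, Z)))
  step 13: SSZ

Term B:
  start: mul(add(mul(SSSZ, SZ), add(Z, Z)), SSZ)
  step 1: mul(add(add(SZ, mul(SSZ, SZ)), add(Z, Z)), SSZ)
  step 2: mul(add(S(add(Z, mul(SSZ, SZ))), add(Z, Z)), SSZ)
  step 3: mul(S(add(add(Z, mul(SSZ, SZ)), add(Z, Z))), SSZ)
  step 4: add(SSZ, mul(add(add(Z, mul(SSZ, SZ)), add(Z, Z)), SSZ))
  step 5: S(add(SZ, mul(add(add(Z, mul(SSZ, SZ)), add(Z, Z)), SSZ)))
  step 6: S(S(add(Z, mul(add(add(Z, mul(SSZ, SZ)), add(Z, Z)), SSZ))))
  step 7: S(S(mul(add(add(Z, mul(SSZ, SZ)), add(Z, Z)), SSZ)))
  step 8: S(S(mul(add(mul(SSZ, SZ), add(Z, Z)), SSZ)))
  step 9: S(S(mul(add(add(SZ, mul(SZ, SZ)), add(Z, Z)), SSZ)))
  step 10: S(S(mul(add(S(add(Z, mul(SZ, SZ))), add(Z, Z)), SSZ)))
  step 11: S(S(mul(S(add(add(Z, mul(SZ, SZ)), add(Z, Z))), SSZ)))
  step 12: S(S(add(SSZ, mul(add(add(Z, mul(SZ, SZ)), add(Z, Z)), SSZ))))
  step 13: S(S(S(add(SZ, mul(add(add(Z, mul(SZ, SZ)), add(Z, Z)), SSZ)))))
  step 14: S(S(S(S(add(Z, mul(add(add(Z, mul(SZ, SZ)), add(Z, Z)), SSZ))))))
  step 15: S(S(S(S(mul(add(add(Z, mul(SZ, SZ)), add(Z, Z)), SSZ)))))
  step 16: S(S(S(S(mul(add(mul(SZ, SZ), add(Z, Z)), SSZ)))))
  step 17: S(S(S(S(mul(add(add(SZ, mul(Z, SZ)), add(Z, Z)), SSZ)))))
  step 18: S(S(S(S(mul(add(S(add(Z, mul(Z, SZ))), add(Z, Z)), SSZ)))))
  step 19: S(S(S(S(mul(S(add(add(Z, mul(Z, SZ)), add(Z, Z))), SSZ)))))
  step 20: S(S(S(S(add(SSZ, mul(add(add(Z, mul(Z, SZ)), add(Z, Z)), SSZ))))))
  step 21: S(S(S(S(S(add(SZ, mul(add(add(Z, mul(Z, SZ)), add(Z, Z)), SSZ)))))))
  step 22: S(S(S(S(S(S(add(Z, mul(add(add(Z, mul(Z, SZ)), add(Z, Z)), SSZ))))))))
  step 23: S(S(S(S(S(S(mul(add(add(Z, mul(Z, SZ)), add(Z, Z)), SSZ)))))))
  step 24: S(S(S(S(S(S(mul(add(mul(Z, SZ), add(Z, Z)), SSZ)))))))
  step 25: S(S(S(S(S(S(mul(add(Z, add(Z, Z)), SSZ)))))))
  step 26: S(S(S(S(S(S(mul(add(Z, Z), SSZ)))))))
  step 27: S(S(S(S(S(S(mul(Z, SSZ)))))))
  step 28: S^6(Z)

Answer: DIFFERENT — A ⇓ SSZ, B ⇓ S^6(Z)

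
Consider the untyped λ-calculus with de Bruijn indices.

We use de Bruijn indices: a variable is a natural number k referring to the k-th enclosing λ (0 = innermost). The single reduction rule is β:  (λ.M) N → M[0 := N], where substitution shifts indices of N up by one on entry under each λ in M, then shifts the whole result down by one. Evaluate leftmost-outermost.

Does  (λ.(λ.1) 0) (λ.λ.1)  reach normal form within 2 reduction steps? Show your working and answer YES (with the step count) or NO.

Answer: YES — reaches normal form λ.λ.1 in 2 ≤ 2 steps

Derivation:
  start: (λ.(λ.1) 0) (λ.λ.1)
  →1  (λ.λ.λ.1) (λ.λ.1)
  →2  λ.λ.1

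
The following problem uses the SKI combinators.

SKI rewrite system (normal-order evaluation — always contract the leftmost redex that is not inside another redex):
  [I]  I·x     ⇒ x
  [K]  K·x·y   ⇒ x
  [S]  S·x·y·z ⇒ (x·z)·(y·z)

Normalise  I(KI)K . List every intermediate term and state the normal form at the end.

Answer: normal form = I  (in 2 steps)

Working:
  start: I(KI)K
  →1  KIK
  →2  I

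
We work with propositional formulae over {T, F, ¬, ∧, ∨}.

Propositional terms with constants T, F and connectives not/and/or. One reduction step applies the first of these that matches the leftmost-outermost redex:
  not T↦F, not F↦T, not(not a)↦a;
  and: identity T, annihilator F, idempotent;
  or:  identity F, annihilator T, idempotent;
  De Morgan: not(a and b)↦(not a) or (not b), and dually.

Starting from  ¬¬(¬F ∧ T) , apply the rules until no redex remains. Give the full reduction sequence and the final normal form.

  start: ¬¬(¬F ∧ T)
  step 1: ¬F ∧ T
  step 2: ¬F
  step 3: T

Answer: normal form = T  (in 3 steps)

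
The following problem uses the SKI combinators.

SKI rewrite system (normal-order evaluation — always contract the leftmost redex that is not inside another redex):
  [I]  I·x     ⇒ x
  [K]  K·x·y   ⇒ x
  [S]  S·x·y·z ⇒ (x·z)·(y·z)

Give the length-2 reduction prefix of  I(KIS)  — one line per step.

  start: I(KIS)
  [1] KIS
  [2] I

Answer: after 2 steps: I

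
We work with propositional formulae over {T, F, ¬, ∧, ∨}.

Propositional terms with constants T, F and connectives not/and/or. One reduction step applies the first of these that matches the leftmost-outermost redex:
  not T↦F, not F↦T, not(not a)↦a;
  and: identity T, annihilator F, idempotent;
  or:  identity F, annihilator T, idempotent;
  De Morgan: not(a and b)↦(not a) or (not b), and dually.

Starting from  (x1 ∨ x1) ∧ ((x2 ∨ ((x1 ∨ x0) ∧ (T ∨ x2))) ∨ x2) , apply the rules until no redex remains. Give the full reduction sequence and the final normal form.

  start: (x1 ∨ x1) ∧ ((x2 ∨ ((x1 ∨ x0) ∧ (T ∨ x2))) ∨ x2)
  →1  x1 ∧ ((x2 ∨ ((x1 ∨ x0) ∧ (T ∨ x2))) ∨ x2)
  →2  x1 ∧ ((x2 ∨ ((x1 ∨ x0) ∧ T)) ∨ x2)
  →3  x1 ∧ ((x2 ∨ (x1 ∨ x0)) ∨ x2)

Answer: normal form = x1 ∧ ((x2 ∨ (x1 ∨ x0)) ∨ x2)  (in 3 steps)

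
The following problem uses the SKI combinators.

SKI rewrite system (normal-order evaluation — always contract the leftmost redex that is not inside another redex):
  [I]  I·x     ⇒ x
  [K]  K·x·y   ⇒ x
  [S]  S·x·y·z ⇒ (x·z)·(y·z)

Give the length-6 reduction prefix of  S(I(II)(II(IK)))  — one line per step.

  start: S(I(II)(II(IK)))
  [1] S(II(II(IK)))
  [2] S(I(II(IK)))
  [3] S(II(IK))
  [4] S(I(IK))
  [5] S(IK)
  [6] SK

Answer: after 6 steps: SK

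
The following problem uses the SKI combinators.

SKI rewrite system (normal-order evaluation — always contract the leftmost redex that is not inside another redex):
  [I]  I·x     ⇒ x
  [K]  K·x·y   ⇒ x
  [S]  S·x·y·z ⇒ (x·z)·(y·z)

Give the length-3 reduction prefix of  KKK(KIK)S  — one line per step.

  start: KKK(KIK)S
  step 1: K(KIK)S
  step 2: KIK
  step 3: I

Answer: after 3 steps: I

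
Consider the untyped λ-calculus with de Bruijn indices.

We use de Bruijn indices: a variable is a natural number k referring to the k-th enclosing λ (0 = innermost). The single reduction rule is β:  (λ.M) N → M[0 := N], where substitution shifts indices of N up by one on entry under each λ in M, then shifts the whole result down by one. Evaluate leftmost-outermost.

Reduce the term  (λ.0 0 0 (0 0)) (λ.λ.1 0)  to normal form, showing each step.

Answer: normal form = λ.λ.1 0  (in 9 steps)

Derivation:
  start: (λ.0 0 0 (0 0)) (λ.λ.1 0)
  [1] (λ.λ.1 0) (λ.λ.1 0) (λ.λ.1 0) ((λ.λ.1 0) (λ.λ.1 0))
  [2] (λ.(λ.λ.1 0) 0) (λ.λ.1 0) ((λ.λ.1 0) (λ.λ.1 0))
  [3] (λ.λ.1 0) (λ.λ.1 0) ((λ.λ.1 0) (λ.λ.1 0))
  [4] (λ.(λ.λ.1 0) 0) ((λ.λ.1 0) (λ.λ.1 0))
  [5] (λ.λ.1 0) ((λ.λ.1 0) (λ.λ.1 0))
  [6] λ.(λ.λ.1 0) (λ.λ.1 0) 0
  [7] λ.(λ.(λ.λ.1 0) 0) 0
  [8] λ.(λ.λ.1 0) 0
  [9] λ.λ.1 0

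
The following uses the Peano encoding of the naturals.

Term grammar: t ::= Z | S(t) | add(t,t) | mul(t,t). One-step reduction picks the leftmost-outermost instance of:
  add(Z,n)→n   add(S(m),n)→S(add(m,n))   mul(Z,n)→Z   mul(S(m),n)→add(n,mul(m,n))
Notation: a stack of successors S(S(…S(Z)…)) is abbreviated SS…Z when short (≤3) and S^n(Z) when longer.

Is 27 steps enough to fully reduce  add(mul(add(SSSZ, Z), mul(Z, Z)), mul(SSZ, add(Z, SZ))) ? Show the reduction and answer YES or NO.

  start: add(mul(add(SSSZ, Z), mul(Z, Z)), mul(SSZ, add(Z, SZ)))
  [1] add(mul(S(add(SSZ, Z)), mul(Z, Z)), mul(SSZ, add(Z, SZ)))
  [2] add(add(mul(Z, Z), mul(add(SSZ, Z), mul(Z, Z))), mul(SSZ, add(Z, SZ)))
  [3] add(add(Z, mul(add(SSZ, Z), mul(Z, Z))), mul(SSZ, add(Z, SZ)))
  [4] add(mul(add(SSZ, Z), mul(Z, Z)), mul(SSZ, add(Z, SZ)))
  [5] add(mul(S(add(SZ, Z)), mul(Z, Z)), mul(SSZ, add(Z, SZ)))
  [6] add(add(mul(Z, Z), mul(add(SZ, Z), mul(Z, Z))), mul(SSZ, add(Z, SZ)))
  [7] add(add(Z, mul(add(SZ, Z), mul(Z, Z))), mul(SSZ, add(Z, SZ)))
  [8] add(mul(add(SZ, Z), mul(Z, Z)), mul(SSZ, add(Z, SZ)))
  [9] add(mul(S(add(Z, Z)), mul(Z, Z)), mul(SSZ, add(Z, SZ)))
  [10] add(add(mul(Z, Z), mul(add(Z, Z), mul(Z, Z))), mul(SSZ, add(Z, SZ)))
  [11] add(add(Z, mul(add(Z, Z), mul(Z, Z))), mul(SSZ, add(Z, SZ)))
  [12] add(mul(add(Z, Z), mul(Z, Z)), mul(SSZ, add(Z, SZ)))
  [13] add(mul(Z, mul(Z, Z)), mul(SSZ, add(Z, SZ)))
  [14] add(Z, mul(SSZ, add(Z, SZ)))
  [15] mul(SSZ, add(Z, SZ))
  [16] add(add(Z, SZ), mul(SZ, add(Z, SZ)))
  [17] add(SZ, mul(SZ, add(Z, SZ)))
  [18] S(add(Z, mul(SZ, add(Z, SZ))))
  [19] S(mul(SZ, add(Z, SZ)))
  [20] S(add(add(Z, SZ), mul(Z, add(Z, SZ))))
  [21] S(add(SZ, mul(Z, add(Z, SZ))))
  [22] S(S(add(Z, mul(Z, add(Z, SZ)))))
  [23] S(S(mul(Z, add(Z, SZ))))
  [24] SSZ

Answer: YES — reaches normal form SSZ in 24 ≤ 27 steps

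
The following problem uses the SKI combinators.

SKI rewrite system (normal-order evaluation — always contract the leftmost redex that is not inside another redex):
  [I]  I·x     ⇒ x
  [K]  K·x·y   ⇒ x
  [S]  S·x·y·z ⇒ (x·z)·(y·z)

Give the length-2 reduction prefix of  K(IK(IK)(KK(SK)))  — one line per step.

  start: K(IK(IK)(KK(SK)))
  [1] K(K(IK)(KK(SK)))
  [2] K(IK)

Answer: after 2 steps: K(IK)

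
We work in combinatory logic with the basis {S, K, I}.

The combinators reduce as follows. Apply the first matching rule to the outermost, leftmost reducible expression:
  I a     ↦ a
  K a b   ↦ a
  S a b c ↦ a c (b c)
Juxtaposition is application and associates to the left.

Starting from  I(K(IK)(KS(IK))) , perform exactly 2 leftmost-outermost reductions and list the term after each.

Answer: after 2 steps: IK

Derivation:
  start: I(K(IK)(KS(IK)))
  [1] K(IK)(KS(IK))
  [2] IK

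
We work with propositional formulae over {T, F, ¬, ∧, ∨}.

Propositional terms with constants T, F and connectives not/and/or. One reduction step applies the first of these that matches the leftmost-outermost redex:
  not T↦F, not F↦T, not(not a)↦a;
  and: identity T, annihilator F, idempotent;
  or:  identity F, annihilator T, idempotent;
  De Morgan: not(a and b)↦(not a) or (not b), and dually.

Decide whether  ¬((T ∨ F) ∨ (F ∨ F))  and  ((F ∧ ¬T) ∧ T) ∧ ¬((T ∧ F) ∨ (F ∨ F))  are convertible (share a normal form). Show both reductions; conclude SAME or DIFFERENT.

Term A:
  start: ¬((T ∨ F) ∨ (F ∨ F))
  step 1: ¬(T ∨ F) ∧ ¬(F ∨ F)
  step 2: (¬T ∧ ¬F) ∧ ¬(F ∨ F)
  step 3: (F ∧ ¬F) ∧ ¬(F ∨ F)
  step 4: F ∧ ¬(F ∨ F)
  step 5: F

Term B:
  start: ((F ∧ ¬T) ∧ T) ∧ ¬((T ∧ F) ∨ (F ∨ F))
  step 1: (F ∧ ¬T) ∧ ¬((T ∧ F) ∨ (F ∨ F))
  step 2: F ∧ ¬((T ∧ F) ∨ (F ∨ F))
  step 3: F

Answer: SAME — A ⇓ F, B ⇓ F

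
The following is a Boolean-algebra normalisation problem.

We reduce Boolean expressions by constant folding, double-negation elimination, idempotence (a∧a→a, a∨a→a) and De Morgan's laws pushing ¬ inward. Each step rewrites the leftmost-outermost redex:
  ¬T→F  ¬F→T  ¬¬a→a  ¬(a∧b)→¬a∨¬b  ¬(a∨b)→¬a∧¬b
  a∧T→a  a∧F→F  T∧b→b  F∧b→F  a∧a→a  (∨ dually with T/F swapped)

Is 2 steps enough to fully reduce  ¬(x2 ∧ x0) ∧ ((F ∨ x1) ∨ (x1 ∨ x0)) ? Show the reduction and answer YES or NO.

Answer: YES — reaches normal form (¬x2 ∨ ¬x0) ∧ (x1 ∨ (x1 ∨ x0)) in 2 ≤ 2 steps

Reduction:
  start: ¬(x2 ∧ x0) ∧ ((F ∨ x1) ∨ (x1 ∨ x0))
  →1  (¬x2 ∨ ¬x0) ∧ ((F ∨ x1) ∨ (x1 ∨ x0))
  →2  (¬x2 ∨ ¬x0) ∧ (x1 ∨ (x1 ∨ x0))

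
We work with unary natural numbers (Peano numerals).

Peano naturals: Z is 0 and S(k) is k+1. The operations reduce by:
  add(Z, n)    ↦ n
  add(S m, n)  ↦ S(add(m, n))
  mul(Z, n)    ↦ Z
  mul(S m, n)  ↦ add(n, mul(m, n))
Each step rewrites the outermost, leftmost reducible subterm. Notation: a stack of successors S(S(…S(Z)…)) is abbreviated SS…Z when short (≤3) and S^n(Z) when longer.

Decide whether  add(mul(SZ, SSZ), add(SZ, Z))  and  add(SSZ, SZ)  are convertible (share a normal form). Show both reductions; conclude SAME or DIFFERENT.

Answer: SAME — A ⇓ SSSZ, B ⇓ SSSZ

Working:
Term A:
  start: add(mul(SZ, SSZ), add(SZ, Z))
  →1  add(add(SSZ, mul(Z, SSZ)), add(SZ, Z))
  →2  add(S(add(SZ, mul(Z, SSZ))), add(SZ, Z))
  →3  S(add(add(SZ, mul(Z, SSZ)), add(SZ, Z)))
  →4  S(add(S(add(Z, mul(Z, SSZ))), add(SZ, Z)))
  →5  S(S(add(add(Z, mul(Z, SSZ)), add(SZ, Z))))
  →6  S(S(add(mul(Z, SSZ), add(SZ, Z))))
  →7  S(S(add(Z, add(SZ, Z))))
  →8  S(S(add(SZ, Z)))
  →9  S(S(S(add(Z, Z))))
  →10  SSSZ

Term B:
  start: add(SSZ, SZ)
  →1  S(add(SZ, SZ))
  →2  S(S(add(Z, SZ)))
  →3  SSSZ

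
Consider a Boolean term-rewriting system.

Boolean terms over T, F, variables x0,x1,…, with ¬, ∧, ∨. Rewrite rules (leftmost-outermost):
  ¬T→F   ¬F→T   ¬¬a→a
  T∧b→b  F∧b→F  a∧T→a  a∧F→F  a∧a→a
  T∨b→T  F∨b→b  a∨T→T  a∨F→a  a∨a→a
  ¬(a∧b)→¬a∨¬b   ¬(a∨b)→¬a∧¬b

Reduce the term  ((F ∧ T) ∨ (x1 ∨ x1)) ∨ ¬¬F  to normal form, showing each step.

Answer: normal form = x1  (in 5 steps)

Reduction:
  start: ((F ∧ T) ∨ (x1 ∨ x1)) ∨ ¬¬F
  step 1: (F ∨ (x1 ∨ x1)) ∨ ¬¬F
  step 2: (x1 ∨ x1) ∨ ¬¬F
  step 3: x1 ∨ ¬¬F
  step 4: x1 ∨ F
  step 5: x1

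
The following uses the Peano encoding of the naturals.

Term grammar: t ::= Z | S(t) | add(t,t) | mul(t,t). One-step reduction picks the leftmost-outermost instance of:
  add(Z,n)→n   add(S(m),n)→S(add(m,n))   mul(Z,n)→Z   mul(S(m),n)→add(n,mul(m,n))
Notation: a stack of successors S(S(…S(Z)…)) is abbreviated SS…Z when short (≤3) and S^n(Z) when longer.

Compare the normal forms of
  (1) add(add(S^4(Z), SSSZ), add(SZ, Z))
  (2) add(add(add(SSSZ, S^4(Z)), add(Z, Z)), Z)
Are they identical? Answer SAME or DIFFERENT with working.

Answer: DIFFERENT — A ⇓ S^8(Z), B ⇓ S^7(Z)

Derivation:
Term A:
  start: add(add(S^4(Z), SSSZ), add(SZ, Z))
  step 1: add(S(add(SSSZ, SSSZ)), add(SZ, Z))
  step 2: S(add(add(SSSZ, SSSZ), add(SZ, Z)))
  step 3: S(add(S(add(SSZ, SSSZ)), add(SZ, Z)))
  step 4: S(S(add(add(SSZ, SSSZ), add(SZ, Z))))
  step 5: S(S(add(S(add(SZ, SSSZ)), add(SZ, Z))))
  step 6: S(S(S(add(add(SZ, SSSZ), add(SZ, Z)))))
  step 7: S(S(S(add(S(add(Z, SSSZ)), add(SZ, Z)))))
  step 8: S(S(S(S(add(add(Z, SSSZ), add(SZ, Z))))))
  step 9: S(S(S(S(add(SSSZ, add(SZ, Z))))))
  step 10: S(S(S(S(S(add(SSZ, add(SZ, Z)))))))
  step 11: S(S(S(S(S(S(add(SZ, add(SZ, Z))))))))
  step 12: S(S(S(S(S(S(S(add(Z, add(SZ, Z)))))))))
  step 13: S(S(S(S(S(S(S(add(SZ, Z))))))))
  step 14: S(S(S(S(S(S(S(S(add(Z, Z)))))))))
  step 15: S^8(Z)

Term B:
  start: add(add(add(SSSZ, S^4(Z)), add(Z, Z)), Z)
  step 1: add(add(S(add(SSZ, S^4(Z))), add(Z, Z)), Z)
  step 2: add(S(add(add(SSZ, S^4(Z)), add(Z, Z))), Z)
  step 3: S(add(add(add(SSZ, S^4(Z)), add(Z, Z)), Z))
  step 4: S(add(add(S(add(SZ, S^4(Z))), add(Z, Z)), Z))
  step 5: S(add(S(add(add(SZ, S^4(Z)), add(Z, Z))), Z))
  step 6: S(S(add(add(add(SZ, S^4(Z)), add(Z, Z)), Z)))
  step 7: S(S(add(add(S(add(Z, S^4(Z))), add(Z, Z)), Z)))
  step 8: S(S(add(S(add(add(Z, S^4(Z)), add(Z, Z))), Z)))
  step 9: S(S(S(add(add(add(Z, S^4(Z)), add(Z, Z)), Z))))
  step 10: S(S(S(add(add(S^4(Z), add(Z, Z)), Z))))
  step 11: S(S(S(add(S(add(SSSZ, add(Z, Z))), Z))))
  step 12: S(S(S(S(add(add(SSSZ, add(Z, Z)), Z)))))
  step 13: S(S(S(S(add(S(add(SSZ, add(Z, Z))), Z)))))
  step 14: S(S(S(S(S(add(add(SSZ, add(Z, Z)), Z))))))
  step 15: S(S(S(S(S(add(S(add(SZ, add(Z, Z))), Z))))))
  step 16: S(S(S(S(S(S(add(add(SZ, add(Z, Z)), Z)))))))
  step 17: S(S(S(S(S(S(add(S(add(Z, add(Z, Z))), Z)))))))
  step 18: S(S(S(S(S(S(S(add(add(Z, add(Z, Z)), Z))))))))
  step 19: S(S(S(S(S(S(S(add(add(Z, Z), Z))))))))
  step 20: S(S(S(S(S(S(S(add(Z, Z))))))))
  step 21: S^7(Z)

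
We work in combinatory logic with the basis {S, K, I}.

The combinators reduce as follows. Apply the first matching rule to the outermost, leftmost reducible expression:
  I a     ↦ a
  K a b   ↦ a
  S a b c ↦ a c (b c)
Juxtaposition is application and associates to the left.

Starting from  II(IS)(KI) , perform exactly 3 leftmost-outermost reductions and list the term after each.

Answer: after 3 steps: S(KI)

Reduction:
  start: II(IS)(KI)
  step 1: I(IS)(KI)
  step 2: IS(KI)
  step 3: S(KI)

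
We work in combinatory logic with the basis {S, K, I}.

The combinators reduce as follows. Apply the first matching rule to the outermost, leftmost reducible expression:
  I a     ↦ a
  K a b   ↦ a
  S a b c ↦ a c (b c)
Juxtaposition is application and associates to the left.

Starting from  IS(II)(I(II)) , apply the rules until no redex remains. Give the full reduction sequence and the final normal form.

  start: IS(II)(I(II))
  →1  S(II)(I(II))
  →2  SI(I(II))
  →3  SI(II)
  →4  SII

Answer: normal form = SII  (in 4 steps)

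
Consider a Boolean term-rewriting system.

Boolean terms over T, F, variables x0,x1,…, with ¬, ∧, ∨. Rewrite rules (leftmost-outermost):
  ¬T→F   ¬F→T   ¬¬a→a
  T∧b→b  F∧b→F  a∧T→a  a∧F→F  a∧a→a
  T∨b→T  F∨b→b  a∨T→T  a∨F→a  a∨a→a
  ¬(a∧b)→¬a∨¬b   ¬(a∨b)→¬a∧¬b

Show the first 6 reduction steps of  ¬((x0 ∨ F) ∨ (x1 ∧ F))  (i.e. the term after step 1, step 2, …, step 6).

Answer: after 6 steps: ¬x0 ∧ (¬x1 ∨ T)

Working:
  start: ¬((x0 ∨ F) ∨ (x1 ∧ F))
  step 1: ¬(x0 ∨ F) ∧ ¬(x1 ∧ F)
  step 2: (¬x0 ∧ ¬F) ∧ ¬(x1 ∧ F)
  step 3: (¬x0 ∧ T) ∧ ¬(x1 ∧ F)
  step 4: ¬x0 ∧ ¬(x1 ∧ F)
  step 5: ¬x0 ∧ (¬x1 ∨ ¬F)
  step 6: ¬x0 ∧ (¬x1 ∨ T)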